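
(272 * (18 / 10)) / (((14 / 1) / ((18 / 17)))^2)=11664 / 4165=2.80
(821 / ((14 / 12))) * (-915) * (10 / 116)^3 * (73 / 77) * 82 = -843144935625 / 26291342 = -32069.30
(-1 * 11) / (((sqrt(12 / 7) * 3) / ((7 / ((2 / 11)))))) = -847 * sqrt(21) / 36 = -107.82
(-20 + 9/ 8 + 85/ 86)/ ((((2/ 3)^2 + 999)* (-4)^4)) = -0.00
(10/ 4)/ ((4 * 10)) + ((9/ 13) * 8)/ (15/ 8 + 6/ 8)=3163/ 1456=2.17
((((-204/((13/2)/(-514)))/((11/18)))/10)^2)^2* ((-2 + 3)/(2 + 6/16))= 101520360924422947817914368/4965669011875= 20444447803839.75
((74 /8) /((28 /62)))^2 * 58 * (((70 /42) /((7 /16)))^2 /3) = 7630532200 /64827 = 117706.08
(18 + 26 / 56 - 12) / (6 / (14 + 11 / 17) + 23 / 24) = 90138 / 19075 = 4.73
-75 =-75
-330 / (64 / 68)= -2805 / 8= -350.62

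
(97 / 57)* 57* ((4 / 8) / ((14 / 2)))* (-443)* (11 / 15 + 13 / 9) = -300797 / 45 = -6684.38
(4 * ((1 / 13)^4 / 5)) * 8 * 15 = 96 / 28561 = 0.00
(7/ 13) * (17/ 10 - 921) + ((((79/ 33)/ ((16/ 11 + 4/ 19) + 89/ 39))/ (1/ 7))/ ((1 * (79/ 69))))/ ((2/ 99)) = -651331394/ 2091245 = -311.46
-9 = -9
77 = 77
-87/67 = -1.30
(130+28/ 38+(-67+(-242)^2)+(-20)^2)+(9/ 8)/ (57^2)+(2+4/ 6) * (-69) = 169940713/ 2888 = 58843.74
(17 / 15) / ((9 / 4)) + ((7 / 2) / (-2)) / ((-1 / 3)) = 3107 / 540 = 5.75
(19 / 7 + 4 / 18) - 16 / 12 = 101 / 63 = 1.60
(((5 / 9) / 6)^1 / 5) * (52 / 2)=13 / 27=0.48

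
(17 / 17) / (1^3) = 1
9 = 9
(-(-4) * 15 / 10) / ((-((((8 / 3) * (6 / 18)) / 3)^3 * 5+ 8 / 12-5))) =118098 / 82733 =1.43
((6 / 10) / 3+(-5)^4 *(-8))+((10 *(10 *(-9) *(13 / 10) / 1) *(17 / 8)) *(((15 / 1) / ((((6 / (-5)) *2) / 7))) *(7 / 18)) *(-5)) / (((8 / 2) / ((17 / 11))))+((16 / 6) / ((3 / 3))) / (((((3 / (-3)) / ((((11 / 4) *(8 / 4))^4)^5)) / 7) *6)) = -1996040329289971.10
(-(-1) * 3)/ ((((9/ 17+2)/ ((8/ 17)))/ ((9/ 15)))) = 72/ 215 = 0.33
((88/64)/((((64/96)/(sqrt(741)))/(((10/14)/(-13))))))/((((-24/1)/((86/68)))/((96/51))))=2365*sqrt(741)/210392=0.31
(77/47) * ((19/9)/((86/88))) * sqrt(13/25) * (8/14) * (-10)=-73568 * sqrt(13)/18189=-14.58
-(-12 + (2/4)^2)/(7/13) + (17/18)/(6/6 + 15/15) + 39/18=1541/63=24.46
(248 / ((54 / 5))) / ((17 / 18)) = 1240 / 51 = 24.31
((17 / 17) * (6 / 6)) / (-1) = -1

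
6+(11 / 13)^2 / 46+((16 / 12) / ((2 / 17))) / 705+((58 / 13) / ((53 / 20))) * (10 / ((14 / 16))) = 25.27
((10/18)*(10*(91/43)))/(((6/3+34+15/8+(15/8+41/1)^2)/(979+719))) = 164819200/15489417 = 10.64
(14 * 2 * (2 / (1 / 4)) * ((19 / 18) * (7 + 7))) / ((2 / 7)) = 104272 / 9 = 11585.78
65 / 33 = 1.97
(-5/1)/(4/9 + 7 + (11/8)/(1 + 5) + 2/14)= -5040/7879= -0.64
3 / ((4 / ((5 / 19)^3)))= 375 / 27436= 0.01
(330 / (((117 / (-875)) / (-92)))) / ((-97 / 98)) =-867790000 / 3783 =-229392.02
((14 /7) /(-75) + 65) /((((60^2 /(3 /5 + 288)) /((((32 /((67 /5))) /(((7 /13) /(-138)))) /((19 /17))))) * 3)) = -47656439116 /50124375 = -950.76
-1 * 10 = -10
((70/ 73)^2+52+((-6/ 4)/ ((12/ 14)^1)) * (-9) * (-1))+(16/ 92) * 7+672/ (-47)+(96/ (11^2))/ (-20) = 335266424021/ 13940770580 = 24.05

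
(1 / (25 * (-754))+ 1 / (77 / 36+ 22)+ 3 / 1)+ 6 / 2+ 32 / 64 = 53575978 / 8190325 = 6.54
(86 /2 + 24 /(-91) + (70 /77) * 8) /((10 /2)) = 50059 /5005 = 10.00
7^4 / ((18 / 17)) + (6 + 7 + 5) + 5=41231 / 18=2290.61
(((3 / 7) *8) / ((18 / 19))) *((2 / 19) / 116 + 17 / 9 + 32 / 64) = 6772 / 783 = 8.65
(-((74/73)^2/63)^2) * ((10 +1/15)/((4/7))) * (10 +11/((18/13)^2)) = -1443008387789/19563690216105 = -0.07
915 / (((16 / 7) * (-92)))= -6405 / 1472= -4.35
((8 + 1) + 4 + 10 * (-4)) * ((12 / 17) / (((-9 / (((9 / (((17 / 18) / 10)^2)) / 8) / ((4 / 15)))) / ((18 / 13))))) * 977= 86536309500 / 63869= 1354903.15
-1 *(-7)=7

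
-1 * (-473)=473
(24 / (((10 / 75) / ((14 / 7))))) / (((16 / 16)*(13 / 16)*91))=5760 / 1183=4.87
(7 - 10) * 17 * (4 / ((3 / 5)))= -340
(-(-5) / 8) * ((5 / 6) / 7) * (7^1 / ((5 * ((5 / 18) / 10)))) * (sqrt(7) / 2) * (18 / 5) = 27 * sqrt(7) / 4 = 17.86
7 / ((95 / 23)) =161 / 95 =1.69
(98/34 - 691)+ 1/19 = -222245/323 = -688.07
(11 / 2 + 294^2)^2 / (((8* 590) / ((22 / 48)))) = 328773848579 / 453120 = 725577.88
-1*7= -7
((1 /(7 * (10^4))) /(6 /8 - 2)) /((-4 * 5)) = 0.00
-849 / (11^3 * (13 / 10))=-8490 / 17303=-0.49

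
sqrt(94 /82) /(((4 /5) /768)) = 960 * sqrt(1927) /41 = 1027.85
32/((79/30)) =960/79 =12.15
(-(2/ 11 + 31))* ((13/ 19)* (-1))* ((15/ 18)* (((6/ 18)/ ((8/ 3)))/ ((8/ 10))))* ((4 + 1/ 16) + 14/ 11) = 34891675/ 2354176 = 14.82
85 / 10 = 17 / 2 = 8.50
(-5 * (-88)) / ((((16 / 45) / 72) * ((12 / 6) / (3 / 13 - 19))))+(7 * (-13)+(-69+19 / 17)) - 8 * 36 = -184892161 / 221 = -836616.11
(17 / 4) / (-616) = -0.01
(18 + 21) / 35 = 39 / 35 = 1.11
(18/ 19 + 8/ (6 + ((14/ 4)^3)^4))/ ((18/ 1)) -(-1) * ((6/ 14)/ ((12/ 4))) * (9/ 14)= 33509846319125/ 231952702758966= 0.14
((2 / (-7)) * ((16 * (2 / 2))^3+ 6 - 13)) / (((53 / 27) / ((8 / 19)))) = -1766448 / 7049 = -250.60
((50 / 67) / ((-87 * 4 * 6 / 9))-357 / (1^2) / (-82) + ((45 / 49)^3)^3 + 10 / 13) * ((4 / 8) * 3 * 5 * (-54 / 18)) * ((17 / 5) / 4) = -5763528975683415405555837 / 53965313979341481053792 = -106.80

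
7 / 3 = 2.33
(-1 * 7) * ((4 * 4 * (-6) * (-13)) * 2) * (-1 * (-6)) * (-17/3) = 594048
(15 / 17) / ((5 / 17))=3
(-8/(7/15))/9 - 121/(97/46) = -120766/2037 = -59.29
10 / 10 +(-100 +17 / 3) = -280 / 3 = -93.33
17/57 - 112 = -6367/57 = -111.70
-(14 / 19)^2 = -196 / 361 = -0.54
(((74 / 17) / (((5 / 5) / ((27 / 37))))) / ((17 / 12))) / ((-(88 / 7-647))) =4536 / 1283449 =0.00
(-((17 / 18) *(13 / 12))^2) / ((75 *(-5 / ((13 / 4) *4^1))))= 634933 / 17496000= 0.04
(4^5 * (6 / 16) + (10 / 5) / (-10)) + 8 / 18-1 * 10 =16841 / 45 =374.24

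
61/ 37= 1.65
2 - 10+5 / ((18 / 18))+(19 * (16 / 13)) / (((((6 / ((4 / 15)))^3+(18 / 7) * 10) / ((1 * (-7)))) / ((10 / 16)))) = -5001553 / 1662219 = -3.01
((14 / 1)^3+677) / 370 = 3421 / 370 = 9.25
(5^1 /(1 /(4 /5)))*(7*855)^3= 857536186500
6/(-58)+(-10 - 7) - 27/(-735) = -121259/7105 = -17.07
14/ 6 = 7/ 3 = 2.33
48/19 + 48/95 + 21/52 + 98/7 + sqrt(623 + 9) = 86131/4940 + 2 * sqrt(158) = 42.58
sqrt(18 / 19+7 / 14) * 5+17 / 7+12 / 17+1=492 / 119+5 * sqrt(2090) / 38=10.15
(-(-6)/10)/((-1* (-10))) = 3/50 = 0.06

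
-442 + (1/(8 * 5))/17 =-300559/680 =-442.00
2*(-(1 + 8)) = -18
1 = 1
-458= -458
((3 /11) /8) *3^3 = 81 /88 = 0.92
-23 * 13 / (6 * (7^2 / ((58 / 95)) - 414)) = 667 / 4467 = 0.15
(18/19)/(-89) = -18/1691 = -0.01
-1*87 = -87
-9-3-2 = -14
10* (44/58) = 220/29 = 7.59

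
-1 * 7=-7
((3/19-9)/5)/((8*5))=-21/475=-0.04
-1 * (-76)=76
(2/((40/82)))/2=41/20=2.05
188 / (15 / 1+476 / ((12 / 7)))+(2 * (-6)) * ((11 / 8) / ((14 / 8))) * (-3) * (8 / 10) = 357558 / 15365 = 23.27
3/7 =0.43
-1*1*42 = -42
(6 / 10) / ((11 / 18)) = 0.98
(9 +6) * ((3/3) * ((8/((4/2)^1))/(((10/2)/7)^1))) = 84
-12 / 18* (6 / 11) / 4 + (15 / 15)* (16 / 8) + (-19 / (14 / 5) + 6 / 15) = -3447 / 770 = -4.48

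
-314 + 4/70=-10988/35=-313.94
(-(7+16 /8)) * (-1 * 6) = 54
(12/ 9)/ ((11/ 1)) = 4/ 33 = 0.12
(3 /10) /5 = 3 /50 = 0.06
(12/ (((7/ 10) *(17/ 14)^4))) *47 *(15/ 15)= 30952320/ 83521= 370.59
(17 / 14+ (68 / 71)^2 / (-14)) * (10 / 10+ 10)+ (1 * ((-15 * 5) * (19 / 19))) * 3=-14987347 / 70574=-212.36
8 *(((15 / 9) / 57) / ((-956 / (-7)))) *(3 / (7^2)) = 10 / 95361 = 0.00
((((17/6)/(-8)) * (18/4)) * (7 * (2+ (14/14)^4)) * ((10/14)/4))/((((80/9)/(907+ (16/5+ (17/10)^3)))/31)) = -39063428631/2048000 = -19073.94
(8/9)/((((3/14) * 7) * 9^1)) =0.07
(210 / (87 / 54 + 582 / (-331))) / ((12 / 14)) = -1459710 / 877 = -1664.44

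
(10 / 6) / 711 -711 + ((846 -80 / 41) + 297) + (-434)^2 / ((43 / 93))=1533540844147 / 3760479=407804.66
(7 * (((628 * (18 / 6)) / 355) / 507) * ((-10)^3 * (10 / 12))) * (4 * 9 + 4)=-87920000 / 35997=-2442.43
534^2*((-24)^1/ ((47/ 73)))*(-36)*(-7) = -125897514624/ 47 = -2678670523.91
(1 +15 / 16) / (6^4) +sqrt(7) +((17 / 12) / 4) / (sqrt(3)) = 31 / 20736 +17 * sqrt(3) / 144 +sqrt(7) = 2.85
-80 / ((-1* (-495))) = -16 / 99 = -0.16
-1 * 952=-952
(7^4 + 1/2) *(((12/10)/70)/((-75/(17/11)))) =-81651/96250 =-0.85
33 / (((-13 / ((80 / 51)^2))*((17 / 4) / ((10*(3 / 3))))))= -2816000 / 191607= -14.70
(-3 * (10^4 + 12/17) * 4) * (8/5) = -16321152/85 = -192013.55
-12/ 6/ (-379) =2/ 379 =0.01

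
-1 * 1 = -1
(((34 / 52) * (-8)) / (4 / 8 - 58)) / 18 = 0.01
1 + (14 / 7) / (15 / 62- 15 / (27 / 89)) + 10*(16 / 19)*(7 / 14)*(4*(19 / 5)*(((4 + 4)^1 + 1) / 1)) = 15840419 / 27455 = 576.96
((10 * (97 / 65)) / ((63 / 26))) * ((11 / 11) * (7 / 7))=388 / 63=6.16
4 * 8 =32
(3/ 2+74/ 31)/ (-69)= -241/ 4278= -0.06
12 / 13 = 0.92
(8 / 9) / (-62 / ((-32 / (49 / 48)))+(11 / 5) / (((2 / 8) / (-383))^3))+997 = 90854535842592539 / 91127919601407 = 997.00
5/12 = 0.42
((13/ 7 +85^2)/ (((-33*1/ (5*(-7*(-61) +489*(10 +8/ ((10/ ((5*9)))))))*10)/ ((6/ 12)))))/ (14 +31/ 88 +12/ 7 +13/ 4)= -2319055096/ 35697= -64964.99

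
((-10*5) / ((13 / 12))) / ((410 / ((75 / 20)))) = -225 / 533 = -0.42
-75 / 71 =-1.06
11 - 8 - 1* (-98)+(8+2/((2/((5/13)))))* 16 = 3057/13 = 235.15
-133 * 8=-1064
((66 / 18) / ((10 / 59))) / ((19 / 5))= 649 / 114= 5.69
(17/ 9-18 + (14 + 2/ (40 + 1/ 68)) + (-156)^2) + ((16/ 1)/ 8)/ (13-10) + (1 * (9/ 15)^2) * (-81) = 4960133798/ 204075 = 24305.45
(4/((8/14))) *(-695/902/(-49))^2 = 0.00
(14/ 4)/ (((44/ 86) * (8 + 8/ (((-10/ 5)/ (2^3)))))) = -301/ 1056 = -0.29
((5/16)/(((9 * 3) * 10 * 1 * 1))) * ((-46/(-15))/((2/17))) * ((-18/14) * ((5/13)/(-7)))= 391/183456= 0.00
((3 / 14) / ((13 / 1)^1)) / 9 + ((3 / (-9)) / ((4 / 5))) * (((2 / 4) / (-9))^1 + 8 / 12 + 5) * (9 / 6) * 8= -28.05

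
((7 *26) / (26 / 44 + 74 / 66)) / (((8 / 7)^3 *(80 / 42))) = 37.39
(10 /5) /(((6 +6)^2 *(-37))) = -1 /2664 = -0.00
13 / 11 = 1.18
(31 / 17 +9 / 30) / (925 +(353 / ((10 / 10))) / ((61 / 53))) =22021 / 12772780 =0.00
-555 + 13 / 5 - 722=-6372 / 5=-1274.40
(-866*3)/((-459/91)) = 78806/153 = 515.07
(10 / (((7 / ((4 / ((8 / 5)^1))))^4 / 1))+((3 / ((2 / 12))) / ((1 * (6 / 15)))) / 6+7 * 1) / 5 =281641 / 96040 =2.93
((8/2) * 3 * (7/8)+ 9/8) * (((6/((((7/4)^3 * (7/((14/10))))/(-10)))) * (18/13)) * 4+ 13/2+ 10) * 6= 10198845/35672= 285.91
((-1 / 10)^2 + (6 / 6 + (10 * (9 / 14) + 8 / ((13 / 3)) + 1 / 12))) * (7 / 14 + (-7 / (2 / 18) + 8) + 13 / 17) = -327207 / 650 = -503.40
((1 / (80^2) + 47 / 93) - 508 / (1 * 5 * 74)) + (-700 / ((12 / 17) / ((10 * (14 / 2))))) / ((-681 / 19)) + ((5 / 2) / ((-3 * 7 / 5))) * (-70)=29657586775961 / 14997254400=1977.53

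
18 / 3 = 6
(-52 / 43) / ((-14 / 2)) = 52 / 301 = 0.17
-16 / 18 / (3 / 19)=-152 / 27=-5.63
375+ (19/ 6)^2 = 13861/ 36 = 385.03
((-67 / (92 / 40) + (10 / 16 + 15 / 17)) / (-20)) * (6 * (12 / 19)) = 155529 / 29716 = 5.23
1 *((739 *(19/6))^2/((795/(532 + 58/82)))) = 4305946182721/1173420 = 3669569.45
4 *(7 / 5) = 28 / 5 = 5.60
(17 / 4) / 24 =17 / 96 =0.18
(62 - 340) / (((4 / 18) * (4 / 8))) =-2502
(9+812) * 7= 5747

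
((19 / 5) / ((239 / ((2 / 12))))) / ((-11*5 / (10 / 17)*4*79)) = -19 / 211844820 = -0.00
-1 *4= -4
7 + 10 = 17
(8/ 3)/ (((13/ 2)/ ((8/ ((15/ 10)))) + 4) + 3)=256/ 789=0.32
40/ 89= 0.45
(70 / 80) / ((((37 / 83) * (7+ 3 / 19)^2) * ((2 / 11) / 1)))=2307151 / 10949632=0.21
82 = 82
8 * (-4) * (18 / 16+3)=-132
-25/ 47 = -0.53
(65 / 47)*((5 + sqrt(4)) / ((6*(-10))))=-91 / 564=-0.16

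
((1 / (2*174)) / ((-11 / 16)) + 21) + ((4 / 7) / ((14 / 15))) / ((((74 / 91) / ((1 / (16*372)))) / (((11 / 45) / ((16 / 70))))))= 21.00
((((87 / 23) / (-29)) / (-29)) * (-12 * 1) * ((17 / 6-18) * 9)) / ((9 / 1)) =546 / 667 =0.82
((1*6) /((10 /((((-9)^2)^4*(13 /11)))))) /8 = 1678822119 /440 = 3815504.82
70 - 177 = -107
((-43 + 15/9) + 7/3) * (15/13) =-45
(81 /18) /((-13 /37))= -333 /26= -12.81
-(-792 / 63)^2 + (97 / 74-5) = -586433 / 3626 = -161.73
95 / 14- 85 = -1095 / 14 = -78.21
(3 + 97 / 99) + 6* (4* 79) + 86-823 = 115135 / 99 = 1162.98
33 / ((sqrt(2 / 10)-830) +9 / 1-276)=-16455 / 547004-3*sqrt(5) / 547004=-0.03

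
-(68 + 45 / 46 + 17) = -3955 / 46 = -85.98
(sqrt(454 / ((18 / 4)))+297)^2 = 94276.23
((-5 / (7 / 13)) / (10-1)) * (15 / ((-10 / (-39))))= -845 / 14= -60.36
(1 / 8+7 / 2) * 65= 1885 / 8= 235.62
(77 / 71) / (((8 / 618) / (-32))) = -190344 / 71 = -2680.90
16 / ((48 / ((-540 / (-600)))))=3 / 10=0.30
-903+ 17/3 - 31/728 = -1959869/2184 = -897.38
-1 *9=-9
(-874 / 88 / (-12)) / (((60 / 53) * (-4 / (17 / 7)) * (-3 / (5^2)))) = 1968685 / 532224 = 3.70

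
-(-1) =1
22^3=10648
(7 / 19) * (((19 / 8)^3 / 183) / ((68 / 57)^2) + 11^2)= 122373000575 / 2743918592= 44.60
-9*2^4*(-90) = 12960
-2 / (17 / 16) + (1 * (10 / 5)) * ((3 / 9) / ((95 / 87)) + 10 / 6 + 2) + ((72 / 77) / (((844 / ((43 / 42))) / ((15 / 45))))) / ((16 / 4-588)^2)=1139124745583567 / 187927655657280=6.06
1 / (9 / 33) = 11 / 3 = 3.67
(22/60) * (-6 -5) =-121/30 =-4.03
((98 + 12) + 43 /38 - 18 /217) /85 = 915707 /700910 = 1.31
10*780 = 7800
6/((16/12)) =9/2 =4.50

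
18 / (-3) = -6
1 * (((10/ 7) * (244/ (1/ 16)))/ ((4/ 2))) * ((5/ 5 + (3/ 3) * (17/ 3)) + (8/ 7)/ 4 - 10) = -1249280/ 147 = -8498.50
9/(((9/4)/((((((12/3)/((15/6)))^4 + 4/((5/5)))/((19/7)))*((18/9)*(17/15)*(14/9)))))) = 87911488/1603125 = 54.84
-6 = -6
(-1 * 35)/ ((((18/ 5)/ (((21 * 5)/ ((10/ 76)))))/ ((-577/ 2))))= 13429675/ 6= 2238279.17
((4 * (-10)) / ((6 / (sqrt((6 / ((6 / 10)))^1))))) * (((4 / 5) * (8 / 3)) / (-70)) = 64 * sqrt(10) / 315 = 0.64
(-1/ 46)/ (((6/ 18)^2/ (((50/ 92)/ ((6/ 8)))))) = -75/ 529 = -0.14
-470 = -470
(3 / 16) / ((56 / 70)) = 0.23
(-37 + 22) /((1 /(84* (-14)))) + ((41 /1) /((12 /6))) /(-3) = 105799 /6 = 17633.17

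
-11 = -11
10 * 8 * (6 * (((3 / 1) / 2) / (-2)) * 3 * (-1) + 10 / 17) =19160 / 17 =1127.06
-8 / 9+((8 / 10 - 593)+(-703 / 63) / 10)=-124783 / 210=-594.20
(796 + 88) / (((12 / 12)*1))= 884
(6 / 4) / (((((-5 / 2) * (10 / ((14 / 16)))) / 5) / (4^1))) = -21 / 20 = -1.05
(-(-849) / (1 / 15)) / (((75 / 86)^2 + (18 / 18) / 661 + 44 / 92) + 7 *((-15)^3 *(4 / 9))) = -1.21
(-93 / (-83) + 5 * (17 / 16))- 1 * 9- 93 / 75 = -126393 / 33200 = -3.81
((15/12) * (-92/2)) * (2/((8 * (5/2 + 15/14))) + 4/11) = -10971/440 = -24.93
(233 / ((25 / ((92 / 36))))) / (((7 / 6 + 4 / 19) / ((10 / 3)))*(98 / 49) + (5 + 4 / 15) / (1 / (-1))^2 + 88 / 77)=1425494 / 433065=3.29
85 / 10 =8.50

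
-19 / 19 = -1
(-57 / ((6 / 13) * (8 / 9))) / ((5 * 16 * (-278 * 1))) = 0.01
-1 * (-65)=65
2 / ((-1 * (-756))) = 1 / 378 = 0.00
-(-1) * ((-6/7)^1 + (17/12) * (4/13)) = -0.42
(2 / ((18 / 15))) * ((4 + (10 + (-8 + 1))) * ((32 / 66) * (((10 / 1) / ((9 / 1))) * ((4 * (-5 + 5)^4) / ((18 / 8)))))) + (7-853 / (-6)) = 895 / 6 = 149.17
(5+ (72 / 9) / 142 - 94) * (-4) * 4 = 101040 / 71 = 1423.10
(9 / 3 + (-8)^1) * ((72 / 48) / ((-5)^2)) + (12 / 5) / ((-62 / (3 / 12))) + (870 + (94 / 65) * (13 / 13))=351068 / 403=871.14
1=1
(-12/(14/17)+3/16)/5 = -2.88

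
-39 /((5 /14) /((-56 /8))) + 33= 3987 /5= 797.40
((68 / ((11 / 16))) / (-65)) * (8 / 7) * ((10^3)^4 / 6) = -870400000000000 / 3003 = -289843489843.49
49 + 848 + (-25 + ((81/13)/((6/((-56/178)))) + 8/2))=1013154/1157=875.67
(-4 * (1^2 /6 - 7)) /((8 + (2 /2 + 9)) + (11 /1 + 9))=41 /57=0.72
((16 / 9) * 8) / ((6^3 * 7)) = 0.01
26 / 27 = 0.96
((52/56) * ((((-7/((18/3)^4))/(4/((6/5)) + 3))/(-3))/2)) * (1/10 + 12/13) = 7/51840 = 0.00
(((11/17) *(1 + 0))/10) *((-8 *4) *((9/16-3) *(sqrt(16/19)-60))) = -5148/17 + 1716 *sqrt(19)/1615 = -298.19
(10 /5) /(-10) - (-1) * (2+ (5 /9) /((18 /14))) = 904 /405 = 2.23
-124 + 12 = -112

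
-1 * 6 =-6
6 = 6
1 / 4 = 0.25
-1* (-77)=77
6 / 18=1 / 3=0.33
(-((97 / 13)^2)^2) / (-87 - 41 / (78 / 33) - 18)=177058562 / 6988657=25.34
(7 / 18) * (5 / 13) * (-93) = -1085 / 78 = -13.91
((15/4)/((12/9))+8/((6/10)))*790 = 306125/24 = 12755.21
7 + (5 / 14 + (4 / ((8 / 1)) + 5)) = 90 / 7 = 12.86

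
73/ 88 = 0.83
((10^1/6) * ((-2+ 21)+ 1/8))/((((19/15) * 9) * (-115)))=-85/3496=-0.02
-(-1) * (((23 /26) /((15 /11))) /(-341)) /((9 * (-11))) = 23 /1196910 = 0.00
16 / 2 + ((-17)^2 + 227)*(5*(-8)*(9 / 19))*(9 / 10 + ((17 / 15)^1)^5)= -2893278232 / 106875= -27071.61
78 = 78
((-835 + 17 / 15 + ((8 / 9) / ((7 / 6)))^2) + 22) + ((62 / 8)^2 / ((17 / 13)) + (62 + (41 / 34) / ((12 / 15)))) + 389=-11037301 / 35280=-312.85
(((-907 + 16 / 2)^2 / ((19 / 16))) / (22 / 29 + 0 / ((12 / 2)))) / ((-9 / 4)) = -750010528 / 1881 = -398729.68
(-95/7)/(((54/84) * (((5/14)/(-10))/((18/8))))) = 1330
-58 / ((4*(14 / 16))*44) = -29 / 77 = -0.38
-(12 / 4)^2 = -9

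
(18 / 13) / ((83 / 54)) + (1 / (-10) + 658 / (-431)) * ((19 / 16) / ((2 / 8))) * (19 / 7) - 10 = -3915753949 / 130213720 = -30.07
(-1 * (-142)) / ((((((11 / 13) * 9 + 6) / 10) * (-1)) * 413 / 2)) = -36920 / 73101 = -0.51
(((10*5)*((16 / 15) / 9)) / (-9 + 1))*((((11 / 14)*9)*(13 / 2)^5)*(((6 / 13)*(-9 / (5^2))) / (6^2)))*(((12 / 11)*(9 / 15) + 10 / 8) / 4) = 11967059 / 89600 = 133.56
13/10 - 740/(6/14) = -51761/30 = -1725.37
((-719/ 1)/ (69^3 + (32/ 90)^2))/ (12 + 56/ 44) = -16015725/ 97123723226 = -0.00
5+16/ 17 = 101/ 17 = 5.94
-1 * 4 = -4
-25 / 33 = -0.76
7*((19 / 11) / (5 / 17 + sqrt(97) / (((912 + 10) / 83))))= -9610199620 / 1890539607 + 2941429862*sqrt(97) / 1890539607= 10.24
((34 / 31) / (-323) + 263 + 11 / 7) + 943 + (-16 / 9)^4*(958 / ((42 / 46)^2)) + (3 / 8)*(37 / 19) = 172970718936497 / 13633705512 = 12686.99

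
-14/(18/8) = -56/9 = -6.22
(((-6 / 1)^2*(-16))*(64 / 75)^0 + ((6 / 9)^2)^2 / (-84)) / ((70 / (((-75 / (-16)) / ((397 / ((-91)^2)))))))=-206978525 / 257256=-804.56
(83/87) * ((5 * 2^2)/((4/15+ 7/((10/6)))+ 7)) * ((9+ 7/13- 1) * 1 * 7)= 1612275/16211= 99.46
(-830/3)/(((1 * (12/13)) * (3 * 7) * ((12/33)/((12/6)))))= -59345/756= -78.50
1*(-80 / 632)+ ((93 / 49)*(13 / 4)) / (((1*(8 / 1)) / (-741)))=-70789331 / 123872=-571.47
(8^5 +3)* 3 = 98313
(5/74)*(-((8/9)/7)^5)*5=-409600/36720152091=-0.00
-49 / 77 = -7 / 11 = -0.64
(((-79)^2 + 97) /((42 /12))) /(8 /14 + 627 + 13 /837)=2652453 /919258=2.89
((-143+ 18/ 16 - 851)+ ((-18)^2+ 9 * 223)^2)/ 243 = 43460545/ 1944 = 22356.25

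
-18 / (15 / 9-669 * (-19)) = -27 / 19069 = -0.00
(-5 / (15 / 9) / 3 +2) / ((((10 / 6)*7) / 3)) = 9 / 35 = 0.26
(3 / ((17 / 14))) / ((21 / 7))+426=7256 / 17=426.82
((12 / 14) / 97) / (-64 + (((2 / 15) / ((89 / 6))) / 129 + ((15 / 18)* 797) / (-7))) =-688860 / 12385716503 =-0.00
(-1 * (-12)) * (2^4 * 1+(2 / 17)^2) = 55536 / 289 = 192.17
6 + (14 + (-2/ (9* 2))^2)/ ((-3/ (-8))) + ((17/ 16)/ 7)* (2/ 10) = 5905411/ 136080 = 43.40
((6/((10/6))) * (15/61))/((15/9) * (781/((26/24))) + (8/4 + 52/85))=29835/40582873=0.00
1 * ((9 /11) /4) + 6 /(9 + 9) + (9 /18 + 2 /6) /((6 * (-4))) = 797 /1584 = 0.50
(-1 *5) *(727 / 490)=-727 / 98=-7.42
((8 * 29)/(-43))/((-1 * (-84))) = -58/903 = -0.06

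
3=3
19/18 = 1.06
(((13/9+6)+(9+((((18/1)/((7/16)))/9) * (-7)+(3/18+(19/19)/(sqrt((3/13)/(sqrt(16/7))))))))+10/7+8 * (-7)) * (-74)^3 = 27312401.63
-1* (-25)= 25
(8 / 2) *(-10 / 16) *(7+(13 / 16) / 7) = -3985 / 224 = -17.79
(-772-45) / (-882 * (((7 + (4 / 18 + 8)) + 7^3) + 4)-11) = 817 / 319491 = 0.00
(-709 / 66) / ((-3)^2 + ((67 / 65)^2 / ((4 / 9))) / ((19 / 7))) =-113829950 / 104699331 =-1.09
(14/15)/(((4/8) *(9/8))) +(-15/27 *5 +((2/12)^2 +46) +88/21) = 185597/3780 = 49.10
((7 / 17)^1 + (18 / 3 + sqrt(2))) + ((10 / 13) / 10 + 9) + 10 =sqrt(2) + 5633 / 221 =26.90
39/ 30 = 13/ 10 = 1.30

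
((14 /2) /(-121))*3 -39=-4740 /121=-39.17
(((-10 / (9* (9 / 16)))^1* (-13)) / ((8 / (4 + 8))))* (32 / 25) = 6656 / 135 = 49.30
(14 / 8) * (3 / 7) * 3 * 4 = 9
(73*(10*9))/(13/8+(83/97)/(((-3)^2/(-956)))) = -73.60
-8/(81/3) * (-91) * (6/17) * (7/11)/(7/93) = 45136/561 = 80.46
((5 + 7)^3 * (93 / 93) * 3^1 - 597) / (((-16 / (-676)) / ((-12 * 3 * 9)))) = -62791443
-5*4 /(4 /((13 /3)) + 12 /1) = -65 /42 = -1.55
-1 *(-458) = 458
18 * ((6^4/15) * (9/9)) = 7776/5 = 1555.20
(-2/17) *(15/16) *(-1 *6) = 0.66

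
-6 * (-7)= 42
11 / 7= 1.57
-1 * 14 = -14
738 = 738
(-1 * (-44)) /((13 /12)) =528 /13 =40.62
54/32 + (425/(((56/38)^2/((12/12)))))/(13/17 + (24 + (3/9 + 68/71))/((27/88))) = 644020173/159420814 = 4.04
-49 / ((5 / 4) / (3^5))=-47628 / 5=-9525.60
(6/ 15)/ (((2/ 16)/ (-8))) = -128/ 5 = -25.60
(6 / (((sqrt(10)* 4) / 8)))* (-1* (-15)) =18* sqrt(10) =56.92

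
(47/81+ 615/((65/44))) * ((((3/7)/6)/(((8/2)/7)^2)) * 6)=3072881/5616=547.17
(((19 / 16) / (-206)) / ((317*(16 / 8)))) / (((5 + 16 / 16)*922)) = -19 / 11560021248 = -0.00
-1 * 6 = -6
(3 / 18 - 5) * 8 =-116 / 3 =-38.67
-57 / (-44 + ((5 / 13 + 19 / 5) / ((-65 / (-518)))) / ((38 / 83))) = -4575675 / 2315084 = -1.98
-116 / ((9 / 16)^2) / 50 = -7.33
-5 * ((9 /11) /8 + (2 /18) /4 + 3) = -12395 /792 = -15.65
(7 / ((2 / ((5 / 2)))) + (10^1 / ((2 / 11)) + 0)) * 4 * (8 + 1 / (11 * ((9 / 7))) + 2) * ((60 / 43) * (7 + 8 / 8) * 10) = 135592000 / 473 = 286663.85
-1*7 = -7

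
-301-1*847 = -1148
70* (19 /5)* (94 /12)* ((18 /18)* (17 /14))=15181 /6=2530.17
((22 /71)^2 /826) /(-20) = -121 /20819330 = -0.00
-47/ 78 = -0.60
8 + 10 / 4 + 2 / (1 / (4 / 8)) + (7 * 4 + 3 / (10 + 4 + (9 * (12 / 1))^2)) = 39.50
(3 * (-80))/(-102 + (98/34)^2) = 69360/27077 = 2.56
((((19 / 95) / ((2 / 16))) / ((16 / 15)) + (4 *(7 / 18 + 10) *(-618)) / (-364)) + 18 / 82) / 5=323579 / 22386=14.45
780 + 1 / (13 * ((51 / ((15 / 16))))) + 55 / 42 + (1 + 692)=109476433 / 74256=1474.31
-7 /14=-1 /2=-0.50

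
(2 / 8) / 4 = 1 / 16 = 0.06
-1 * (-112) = 112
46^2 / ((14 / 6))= 6348 / 7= 906.86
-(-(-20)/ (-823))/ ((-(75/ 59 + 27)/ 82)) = -24190/ 343191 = -0.07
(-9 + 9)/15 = 0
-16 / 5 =-3.20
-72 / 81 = -8 / 9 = -0.89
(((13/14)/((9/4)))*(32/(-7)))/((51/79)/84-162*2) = 262912/45150273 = 0.01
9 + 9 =18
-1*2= -2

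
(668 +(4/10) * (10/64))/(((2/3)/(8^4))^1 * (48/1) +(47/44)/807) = 108441432/1483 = 73123.02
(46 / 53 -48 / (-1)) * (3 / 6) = 1295 / 53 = 24.43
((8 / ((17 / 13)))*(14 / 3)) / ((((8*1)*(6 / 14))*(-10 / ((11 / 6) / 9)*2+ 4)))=-1001 / 11322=-0.09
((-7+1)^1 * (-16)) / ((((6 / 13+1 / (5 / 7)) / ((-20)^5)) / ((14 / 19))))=-279552000000 / 2299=-121597216.18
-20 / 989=-0.02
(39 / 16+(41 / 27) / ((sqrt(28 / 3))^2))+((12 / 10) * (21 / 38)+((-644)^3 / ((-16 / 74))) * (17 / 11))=2010955214671409 / 1053360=1909086366.17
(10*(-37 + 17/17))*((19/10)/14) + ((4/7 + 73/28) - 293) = -338.68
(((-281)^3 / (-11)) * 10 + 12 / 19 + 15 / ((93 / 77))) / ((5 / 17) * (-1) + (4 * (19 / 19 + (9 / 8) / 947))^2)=7969726287135953564 / 6220563347955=1281190.44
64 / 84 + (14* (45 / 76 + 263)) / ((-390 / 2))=-72469 / 3990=-18.16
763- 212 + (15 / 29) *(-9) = 15844 / 29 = 546.34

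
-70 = -70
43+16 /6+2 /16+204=5995 /24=249.79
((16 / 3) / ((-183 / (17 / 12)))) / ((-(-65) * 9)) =-68 / 963495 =-0.00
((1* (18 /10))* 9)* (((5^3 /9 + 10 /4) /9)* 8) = 236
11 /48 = 0.23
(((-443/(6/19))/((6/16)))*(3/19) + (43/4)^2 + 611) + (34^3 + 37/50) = 47328763/1200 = 39440.64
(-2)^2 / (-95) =-4 / 95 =-0.04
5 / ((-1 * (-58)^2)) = -5 / 3364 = -0.00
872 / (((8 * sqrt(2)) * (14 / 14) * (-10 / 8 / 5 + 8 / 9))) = 1962 * sqrt(2) / 23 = 120.64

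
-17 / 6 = -2.83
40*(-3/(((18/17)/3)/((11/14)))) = -1870/7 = -267.14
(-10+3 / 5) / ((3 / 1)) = -47 / 15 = -3.13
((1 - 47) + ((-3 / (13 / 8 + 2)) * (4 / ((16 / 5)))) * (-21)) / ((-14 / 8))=2816 / 203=13.87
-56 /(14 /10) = -40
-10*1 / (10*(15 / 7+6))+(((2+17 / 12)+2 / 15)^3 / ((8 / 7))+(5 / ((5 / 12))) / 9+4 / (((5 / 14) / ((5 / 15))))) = 160841689 / 3648000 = 44.09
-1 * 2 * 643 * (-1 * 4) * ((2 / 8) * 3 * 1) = 3858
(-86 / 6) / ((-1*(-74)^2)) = 43 / 16428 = 0.00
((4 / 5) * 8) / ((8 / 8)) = 32 / 5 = 6.40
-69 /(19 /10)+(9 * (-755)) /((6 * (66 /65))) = -962785 /836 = -1151.66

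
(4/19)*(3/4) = 0.16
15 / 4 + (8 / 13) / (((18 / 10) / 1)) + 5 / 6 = 2305 / 468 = 4.93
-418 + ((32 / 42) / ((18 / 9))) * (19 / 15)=-131518 / 315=-417.52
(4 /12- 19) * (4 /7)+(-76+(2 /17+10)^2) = 13612 /867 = 15.70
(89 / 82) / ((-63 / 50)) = -2225 / 2583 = -0.86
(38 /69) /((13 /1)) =38 /897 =0.04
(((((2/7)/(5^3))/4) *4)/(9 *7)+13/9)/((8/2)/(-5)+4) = 79627/176400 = 0.45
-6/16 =-3/8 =-0.38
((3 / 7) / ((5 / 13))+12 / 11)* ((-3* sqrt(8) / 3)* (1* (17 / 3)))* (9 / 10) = -43299* sqrt(2) / 1925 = -31.81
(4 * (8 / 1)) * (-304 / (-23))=9728 / 23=422.96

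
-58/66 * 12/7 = -116/77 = -1.51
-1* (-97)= 97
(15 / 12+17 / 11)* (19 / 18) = 779 / 264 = 2.95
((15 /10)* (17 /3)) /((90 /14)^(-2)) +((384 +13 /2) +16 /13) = 473295 /637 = 743.01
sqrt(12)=2 * sqrt(3)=3.46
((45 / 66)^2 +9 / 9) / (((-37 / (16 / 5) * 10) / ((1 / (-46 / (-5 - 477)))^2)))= -82358858 / 59208325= -1.39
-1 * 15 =-15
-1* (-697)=697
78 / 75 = 26 / 25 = 1.04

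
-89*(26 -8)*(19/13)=-30438/13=-2341.38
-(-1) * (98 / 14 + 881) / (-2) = -444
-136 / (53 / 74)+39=-7997 / 53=-150.89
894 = 894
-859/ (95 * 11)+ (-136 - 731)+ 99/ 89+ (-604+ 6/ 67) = -9163926487/ 6231335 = -1470.62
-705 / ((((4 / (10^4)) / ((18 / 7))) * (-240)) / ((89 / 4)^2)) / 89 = 23529375 / 224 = 105041.85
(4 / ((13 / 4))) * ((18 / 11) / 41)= 288 / 5863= 0.05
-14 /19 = -0.74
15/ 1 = 15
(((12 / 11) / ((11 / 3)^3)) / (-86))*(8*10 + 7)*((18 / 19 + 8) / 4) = -598995 / 11961697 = -0.05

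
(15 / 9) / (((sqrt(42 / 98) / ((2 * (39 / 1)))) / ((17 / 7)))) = 2210 * sqrt(21) / 21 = 482.26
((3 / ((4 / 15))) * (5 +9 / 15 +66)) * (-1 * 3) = -4833 / 2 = -2416.50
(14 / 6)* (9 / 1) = 21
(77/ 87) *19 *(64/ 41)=93632/ 3567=26.25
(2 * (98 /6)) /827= 98 /2481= 0.04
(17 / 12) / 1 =17 / 12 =1.42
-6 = -6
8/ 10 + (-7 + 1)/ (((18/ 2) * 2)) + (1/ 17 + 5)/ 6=334/ 255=1.31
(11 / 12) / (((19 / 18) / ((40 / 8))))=165 / 38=4.34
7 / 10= 0.70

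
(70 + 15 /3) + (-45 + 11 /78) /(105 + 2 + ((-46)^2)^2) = 26193740051 /349249914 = 75.00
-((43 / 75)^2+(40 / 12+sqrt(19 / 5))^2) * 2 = -171448 / 5625 - 8 * sqrt(95) / 3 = -56.47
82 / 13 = 6.31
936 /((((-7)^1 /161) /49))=-1054872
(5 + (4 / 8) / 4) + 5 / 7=327 / 56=5.84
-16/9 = -1.78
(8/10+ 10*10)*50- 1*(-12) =5052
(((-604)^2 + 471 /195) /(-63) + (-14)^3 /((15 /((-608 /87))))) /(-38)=28203299 /237510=118.75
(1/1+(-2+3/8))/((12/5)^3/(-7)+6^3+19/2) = -4375/1564676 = -0.00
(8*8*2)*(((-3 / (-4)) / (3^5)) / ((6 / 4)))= 64 / 243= 0.26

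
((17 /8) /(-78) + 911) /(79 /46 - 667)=-13074281 /9548136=-1.37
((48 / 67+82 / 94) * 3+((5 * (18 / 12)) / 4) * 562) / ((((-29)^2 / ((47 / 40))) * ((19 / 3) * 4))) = 0.06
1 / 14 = 0.07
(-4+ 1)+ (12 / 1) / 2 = 3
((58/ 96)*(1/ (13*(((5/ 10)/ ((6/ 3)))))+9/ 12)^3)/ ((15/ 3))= 964975/ 6749184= 0.14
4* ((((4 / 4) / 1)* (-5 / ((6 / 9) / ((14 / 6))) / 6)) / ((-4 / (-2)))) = -35 / 6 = -5.83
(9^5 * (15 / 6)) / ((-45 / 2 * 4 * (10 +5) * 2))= -2187 / 40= -54.68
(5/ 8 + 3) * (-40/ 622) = -145/ 622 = -0.23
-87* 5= -435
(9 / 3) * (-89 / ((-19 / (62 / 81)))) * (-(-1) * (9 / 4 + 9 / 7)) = 30349 / 798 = 38.03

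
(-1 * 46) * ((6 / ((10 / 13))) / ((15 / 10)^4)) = -9568 / 135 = -70.87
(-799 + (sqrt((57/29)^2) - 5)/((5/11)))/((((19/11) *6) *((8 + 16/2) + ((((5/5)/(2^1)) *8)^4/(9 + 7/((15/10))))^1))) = -17562391/7846240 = -2.24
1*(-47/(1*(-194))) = 47/194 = 0.24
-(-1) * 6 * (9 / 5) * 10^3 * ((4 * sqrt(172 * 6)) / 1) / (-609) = -28800 * sqrt(258) / 203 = -2278.80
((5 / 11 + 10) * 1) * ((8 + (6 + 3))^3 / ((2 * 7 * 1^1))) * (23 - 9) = 564995 / 11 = 51363.18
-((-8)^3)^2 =-262144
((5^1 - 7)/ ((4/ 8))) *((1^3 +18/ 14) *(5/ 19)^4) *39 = -1560000/ 912247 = -1.71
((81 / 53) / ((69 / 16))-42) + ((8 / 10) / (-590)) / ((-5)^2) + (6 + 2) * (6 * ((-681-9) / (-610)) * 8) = 1076819840032 / 2741988125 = 392.71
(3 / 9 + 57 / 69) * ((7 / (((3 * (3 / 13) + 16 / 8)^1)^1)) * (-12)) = -832 / 23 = -36.17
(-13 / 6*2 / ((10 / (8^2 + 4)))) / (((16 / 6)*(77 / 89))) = -12.77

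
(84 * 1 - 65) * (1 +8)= 171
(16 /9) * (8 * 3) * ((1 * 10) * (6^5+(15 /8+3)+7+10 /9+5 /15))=89732960 /27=3323442.96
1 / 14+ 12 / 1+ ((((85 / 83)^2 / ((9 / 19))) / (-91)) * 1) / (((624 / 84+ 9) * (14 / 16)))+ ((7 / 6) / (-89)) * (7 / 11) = 1532315253605 / 127042963047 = 12.06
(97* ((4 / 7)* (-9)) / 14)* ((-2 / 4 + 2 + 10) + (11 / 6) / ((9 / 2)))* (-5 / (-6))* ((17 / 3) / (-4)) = 5301535 / 10584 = 500.90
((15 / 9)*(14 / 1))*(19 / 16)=665 / 24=27.71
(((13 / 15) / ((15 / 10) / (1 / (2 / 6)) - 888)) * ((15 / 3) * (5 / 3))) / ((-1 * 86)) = 13 / 137385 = 0.00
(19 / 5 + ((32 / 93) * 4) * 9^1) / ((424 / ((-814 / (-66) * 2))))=92833 / 98580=0.94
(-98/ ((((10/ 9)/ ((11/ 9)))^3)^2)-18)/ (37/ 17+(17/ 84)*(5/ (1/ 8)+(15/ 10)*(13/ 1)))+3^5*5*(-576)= -253740626130939/ 362562500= -699853.48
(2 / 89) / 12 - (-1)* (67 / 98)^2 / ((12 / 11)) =1471313 / 3419024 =0.43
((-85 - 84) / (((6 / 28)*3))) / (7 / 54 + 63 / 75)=-50700 / 187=-271.12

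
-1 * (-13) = 13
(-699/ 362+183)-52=46723/ 362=129.07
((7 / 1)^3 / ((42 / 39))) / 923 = 49 / 142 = 0.35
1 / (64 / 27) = 0.42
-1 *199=-199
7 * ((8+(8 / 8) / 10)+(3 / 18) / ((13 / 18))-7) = 1211 / 130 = 9.32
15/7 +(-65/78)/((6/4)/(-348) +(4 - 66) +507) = 2.14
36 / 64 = 9 / 16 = 0.56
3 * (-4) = -12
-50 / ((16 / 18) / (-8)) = 450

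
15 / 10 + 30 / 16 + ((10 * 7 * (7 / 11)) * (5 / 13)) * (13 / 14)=1697 / 88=19.28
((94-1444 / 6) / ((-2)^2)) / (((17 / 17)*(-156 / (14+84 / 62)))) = 13090 / 3627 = 3.61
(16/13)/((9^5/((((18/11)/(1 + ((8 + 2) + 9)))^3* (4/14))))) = 4/1226350125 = 0.00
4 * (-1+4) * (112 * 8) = 10752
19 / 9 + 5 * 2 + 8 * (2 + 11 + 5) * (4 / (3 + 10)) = 56.42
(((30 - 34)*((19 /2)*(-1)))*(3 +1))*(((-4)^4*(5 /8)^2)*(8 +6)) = 212800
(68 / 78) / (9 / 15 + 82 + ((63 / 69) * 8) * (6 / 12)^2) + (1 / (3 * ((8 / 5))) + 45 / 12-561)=-1687363793 / 3029208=-557.03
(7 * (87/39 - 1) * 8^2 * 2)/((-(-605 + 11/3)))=1.83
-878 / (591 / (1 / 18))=-439 / 5319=-0.08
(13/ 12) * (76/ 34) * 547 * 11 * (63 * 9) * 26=3651590943/ 17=214799467.24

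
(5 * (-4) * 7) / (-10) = 14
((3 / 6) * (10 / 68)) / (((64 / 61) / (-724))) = -55205 / 1088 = -50.74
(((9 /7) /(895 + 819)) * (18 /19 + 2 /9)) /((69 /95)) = 500 /413931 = 0.00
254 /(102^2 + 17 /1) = 254 /10421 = 0.02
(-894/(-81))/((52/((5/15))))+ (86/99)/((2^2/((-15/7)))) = -31996/81081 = -0.39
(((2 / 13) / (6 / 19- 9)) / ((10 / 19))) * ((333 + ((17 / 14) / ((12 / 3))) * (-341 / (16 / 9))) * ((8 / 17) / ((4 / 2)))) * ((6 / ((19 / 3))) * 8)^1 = -2806623 / 170170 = -16.49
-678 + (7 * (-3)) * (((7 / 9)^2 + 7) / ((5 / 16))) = -160522 / 135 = -1189.05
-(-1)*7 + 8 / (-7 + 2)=27 / 5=5.40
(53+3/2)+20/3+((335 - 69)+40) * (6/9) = 1591/6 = 265.17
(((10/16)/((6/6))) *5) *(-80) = -250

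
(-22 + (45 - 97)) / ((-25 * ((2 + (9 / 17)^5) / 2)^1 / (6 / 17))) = 74166648 / 72469075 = 1.02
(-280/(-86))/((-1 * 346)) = -0.01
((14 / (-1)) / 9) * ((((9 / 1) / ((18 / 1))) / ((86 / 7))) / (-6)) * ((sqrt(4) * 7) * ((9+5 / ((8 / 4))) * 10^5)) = 197225000 / 1161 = 169875.11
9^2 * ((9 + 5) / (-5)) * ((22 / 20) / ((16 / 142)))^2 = -345847887 / 16000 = -21615.49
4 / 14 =2 / 7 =0.29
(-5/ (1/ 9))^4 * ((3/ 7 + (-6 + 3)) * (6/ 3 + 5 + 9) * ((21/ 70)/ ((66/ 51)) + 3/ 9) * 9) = -66075831000/ 77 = -858127675.32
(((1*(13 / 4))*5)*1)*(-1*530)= -17225 / 2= -8612.50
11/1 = 11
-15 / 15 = -1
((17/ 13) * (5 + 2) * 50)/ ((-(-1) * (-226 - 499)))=-238/ 377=-0.63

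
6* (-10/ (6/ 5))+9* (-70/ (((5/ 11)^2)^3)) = -223372936/ 3125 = -71479.34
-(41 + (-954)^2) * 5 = -4550785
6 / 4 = 3 / 2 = 1.50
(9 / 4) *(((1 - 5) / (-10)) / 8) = 9 / 80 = 0.11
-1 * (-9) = 9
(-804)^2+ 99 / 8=5171427 / 8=646428.38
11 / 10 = 1.10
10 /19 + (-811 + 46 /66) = -507730 /627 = -809.78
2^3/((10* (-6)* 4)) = -0.03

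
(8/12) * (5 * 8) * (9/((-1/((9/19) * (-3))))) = 6480/19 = 341.05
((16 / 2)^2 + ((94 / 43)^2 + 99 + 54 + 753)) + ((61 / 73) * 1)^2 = 9611688543 / 9853321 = 975.48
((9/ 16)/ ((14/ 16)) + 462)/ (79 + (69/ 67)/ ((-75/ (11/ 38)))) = 206130525/ 35196679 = 5.86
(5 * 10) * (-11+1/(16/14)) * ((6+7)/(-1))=26325/4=6581.25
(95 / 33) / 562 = 95 / 18546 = 0.01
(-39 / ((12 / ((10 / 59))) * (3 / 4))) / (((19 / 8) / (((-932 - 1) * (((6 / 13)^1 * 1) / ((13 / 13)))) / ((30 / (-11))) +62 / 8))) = -172268 / 3363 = -51.22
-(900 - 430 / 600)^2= -2911357849 / 3600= -808710.51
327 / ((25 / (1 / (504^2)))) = 0.00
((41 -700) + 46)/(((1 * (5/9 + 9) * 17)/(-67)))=369639/1462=252.83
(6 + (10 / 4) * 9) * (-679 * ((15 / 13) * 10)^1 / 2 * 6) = -8708175 / 13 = -669859.62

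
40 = 40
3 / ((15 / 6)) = 6 / 5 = 1.20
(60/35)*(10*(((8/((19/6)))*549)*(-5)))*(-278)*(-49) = -1619399747.37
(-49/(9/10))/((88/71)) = -17395/396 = -43.93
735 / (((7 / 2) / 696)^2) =29064960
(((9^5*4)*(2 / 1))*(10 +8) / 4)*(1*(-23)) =-48892572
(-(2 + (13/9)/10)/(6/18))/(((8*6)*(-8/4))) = 0.07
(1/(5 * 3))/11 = 0.01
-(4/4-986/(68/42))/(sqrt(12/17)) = 304 * sqrt(51)/3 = 723.66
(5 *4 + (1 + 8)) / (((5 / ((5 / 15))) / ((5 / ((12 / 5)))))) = 145 / 36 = 4.03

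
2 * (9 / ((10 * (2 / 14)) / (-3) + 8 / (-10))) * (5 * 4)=-282.09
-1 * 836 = -836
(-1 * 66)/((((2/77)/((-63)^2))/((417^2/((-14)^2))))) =-35790007869/4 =-8947501967.25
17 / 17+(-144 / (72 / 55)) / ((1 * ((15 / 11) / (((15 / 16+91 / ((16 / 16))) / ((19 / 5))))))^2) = -14399945983 / 415872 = -34625.91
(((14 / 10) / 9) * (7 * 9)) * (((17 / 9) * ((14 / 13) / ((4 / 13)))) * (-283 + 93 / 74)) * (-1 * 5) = 121570519 / 1332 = 91269.16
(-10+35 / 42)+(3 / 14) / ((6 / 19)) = -713 / 84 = -8.49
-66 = -66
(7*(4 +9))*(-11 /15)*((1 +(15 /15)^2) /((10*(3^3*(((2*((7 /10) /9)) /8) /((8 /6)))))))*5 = -4576 /27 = -169.48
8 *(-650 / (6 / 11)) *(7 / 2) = -100100 / 3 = -33366.67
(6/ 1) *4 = 24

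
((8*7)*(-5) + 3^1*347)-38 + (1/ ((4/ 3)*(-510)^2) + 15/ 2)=253337401/ 346800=730.50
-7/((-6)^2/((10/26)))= -35/468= -0.07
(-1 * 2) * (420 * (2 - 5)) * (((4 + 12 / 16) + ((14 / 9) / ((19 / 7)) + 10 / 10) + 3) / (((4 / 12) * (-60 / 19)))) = -44639 / 2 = -22319.50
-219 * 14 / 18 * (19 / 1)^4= -66594031 / 3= -22198010.33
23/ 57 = 0.40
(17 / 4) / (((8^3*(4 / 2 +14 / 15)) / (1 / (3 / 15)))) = 1275 / 90112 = 0.01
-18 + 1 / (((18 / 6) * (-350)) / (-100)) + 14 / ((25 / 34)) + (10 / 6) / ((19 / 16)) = 25324 / 9975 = 2.54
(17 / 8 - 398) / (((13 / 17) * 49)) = -53839 / 5096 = -10.56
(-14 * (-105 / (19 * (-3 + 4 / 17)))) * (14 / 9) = -116620 / 2679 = -43.53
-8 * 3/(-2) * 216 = 2592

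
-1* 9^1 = -9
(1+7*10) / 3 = 71 / 3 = 23.67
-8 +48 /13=-56 /13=-4.31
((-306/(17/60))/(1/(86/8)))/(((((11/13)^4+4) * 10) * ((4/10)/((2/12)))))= -11053107/103108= -107.20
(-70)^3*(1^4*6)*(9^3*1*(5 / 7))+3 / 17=-18217709997 / 17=-1071629999.82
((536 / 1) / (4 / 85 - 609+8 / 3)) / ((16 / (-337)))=18.62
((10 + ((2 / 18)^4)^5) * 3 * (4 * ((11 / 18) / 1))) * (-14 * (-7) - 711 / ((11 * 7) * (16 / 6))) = 7080016480081802487320585 / 1021243898560782019284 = 6932.74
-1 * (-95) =95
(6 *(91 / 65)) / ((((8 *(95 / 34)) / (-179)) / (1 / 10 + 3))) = -208.53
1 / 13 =0.08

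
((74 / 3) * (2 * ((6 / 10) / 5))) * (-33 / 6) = -814 / 25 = -32.56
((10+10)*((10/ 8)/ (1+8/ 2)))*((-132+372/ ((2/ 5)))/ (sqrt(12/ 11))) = 665*sqrt(33) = 3820.13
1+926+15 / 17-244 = 11626 / 17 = 683.88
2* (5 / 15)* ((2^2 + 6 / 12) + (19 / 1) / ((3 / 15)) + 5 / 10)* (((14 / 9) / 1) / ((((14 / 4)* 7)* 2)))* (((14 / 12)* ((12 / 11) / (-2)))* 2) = -800 / 297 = -2.69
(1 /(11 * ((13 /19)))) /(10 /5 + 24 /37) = 703 /14014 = 0.05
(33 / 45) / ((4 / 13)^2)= 1859 / 240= 7.75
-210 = -210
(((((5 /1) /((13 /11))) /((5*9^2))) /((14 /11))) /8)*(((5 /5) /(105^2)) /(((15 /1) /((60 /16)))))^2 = 121 /229363112160000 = 0.00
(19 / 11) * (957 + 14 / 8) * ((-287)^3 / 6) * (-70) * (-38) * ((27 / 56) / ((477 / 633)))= -103583832332532825 / 9328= -11104613243196.06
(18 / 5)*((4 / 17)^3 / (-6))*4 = -768 / 24565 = -0.03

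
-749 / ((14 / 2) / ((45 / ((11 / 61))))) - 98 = -294793 / 11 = -26799.36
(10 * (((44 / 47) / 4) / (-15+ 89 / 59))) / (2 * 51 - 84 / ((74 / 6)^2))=-4442405 / 2597926692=-0.00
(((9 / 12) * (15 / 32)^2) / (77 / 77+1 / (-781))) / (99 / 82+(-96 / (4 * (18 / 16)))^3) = -7781103 / 457786580992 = -0.00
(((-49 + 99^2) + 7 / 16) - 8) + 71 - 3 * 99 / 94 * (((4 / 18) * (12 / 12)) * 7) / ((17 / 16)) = 125421417 / 12784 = 9810.81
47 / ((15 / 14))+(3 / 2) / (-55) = 14467 / 330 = 43.84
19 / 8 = 2.38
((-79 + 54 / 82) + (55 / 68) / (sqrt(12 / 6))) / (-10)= 1606 / 205 - 11 * sqrt(2) / 272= 7.78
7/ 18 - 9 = -155/ 18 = -8.61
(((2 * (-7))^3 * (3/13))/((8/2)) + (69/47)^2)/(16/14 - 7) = 31389603/1177397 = 26.66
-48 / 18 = -8 / 3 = -2.67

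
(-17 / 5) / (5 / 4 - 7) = 68 / 115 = 0.59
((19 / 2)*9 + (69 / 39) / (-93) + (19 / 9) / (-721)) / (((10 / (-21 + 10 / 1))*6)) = -15.67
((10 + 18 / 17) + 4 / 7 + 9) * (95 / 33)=233225 / 3927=59.39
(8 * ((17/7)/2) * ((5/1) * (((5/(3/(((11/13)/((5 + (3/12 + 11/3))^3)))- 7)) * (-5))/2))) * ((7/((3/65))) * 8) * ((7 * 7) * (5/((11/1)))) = -103958400000/15881207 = -6546.00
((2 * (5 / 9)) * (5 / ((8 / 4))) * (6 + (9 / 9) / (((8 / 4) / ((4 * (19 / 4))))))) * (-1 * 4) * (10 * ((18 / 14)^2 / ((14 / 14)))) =-139500 / 49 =-2846.94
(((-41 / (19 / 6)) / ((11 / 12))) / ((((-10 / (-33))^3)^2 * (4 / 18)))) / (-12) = 129968640153 / 19000000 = 6840.45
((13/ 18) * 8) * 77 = 4004/ 9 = 444.89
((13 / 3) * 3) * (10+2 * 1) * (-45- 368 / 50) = -204204 / 25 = -8168.16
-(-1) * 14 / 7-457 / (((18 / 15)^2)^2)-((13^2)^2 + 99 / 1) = -37426393 / 1296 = -28878.39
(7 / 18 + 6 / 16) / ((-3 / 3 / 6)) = -4.58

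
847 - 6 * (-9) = 901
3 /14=0.21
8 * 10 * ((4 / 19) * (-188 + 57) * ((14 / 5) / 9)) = -117376 / 171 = -686.41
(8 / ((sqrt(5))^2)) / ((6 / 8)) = 32 / 15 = 2.13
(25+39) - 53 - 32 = -21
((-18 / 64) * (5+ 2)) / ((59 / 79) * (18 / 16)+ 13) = -4977 / 34988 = -0.14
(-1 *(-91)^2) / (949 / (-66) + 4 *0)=42042 / 73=575.92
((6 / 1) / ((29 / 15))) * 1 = 90 / 29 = 3.10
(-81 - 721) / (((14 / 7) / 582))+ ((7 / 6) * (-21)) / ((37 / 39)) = -233407.82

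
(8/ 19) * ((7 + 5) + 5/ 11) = 5.24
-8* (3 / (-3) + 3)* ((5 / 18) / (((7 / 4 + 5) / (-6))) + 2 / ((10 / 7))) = -7472 / 405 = -18.45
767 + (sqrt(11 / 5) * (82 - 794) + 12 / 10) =3841 / 5 - 712 * sqrt(55) / 5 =-287.87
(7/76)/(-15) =-7/1140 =-0.01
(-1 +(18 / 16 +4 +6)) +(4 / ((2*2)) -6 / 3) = 73 / 8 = 9.12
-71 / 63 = -1.13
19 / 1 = 19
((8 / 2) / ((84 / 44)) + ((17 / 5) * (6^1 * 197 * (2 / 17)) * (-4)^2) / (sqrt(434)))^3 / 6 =2974364703904 / 21531825 + 47353686346496 * sqrt(434) / 123608625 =8119001.56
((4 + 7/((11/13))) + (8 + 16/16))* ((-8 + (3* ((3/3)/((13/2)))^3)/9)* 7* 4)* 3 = -26570880/1859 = -14293.10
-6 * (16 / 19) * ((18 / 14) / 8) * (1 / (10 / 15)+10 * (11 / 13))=-1998 / 247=-8.09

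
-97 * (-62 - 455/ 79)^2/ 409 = -1088.90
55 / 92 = 0.60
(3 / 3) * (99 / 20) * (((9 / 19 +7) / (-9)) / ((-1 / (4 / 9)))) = 1562 / 855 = 1.83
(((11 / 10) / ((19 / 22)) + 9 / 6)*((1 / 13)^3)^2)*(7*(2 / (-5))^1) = -3689 / 2292734275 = -0.00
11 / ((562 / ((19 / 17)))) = 209 / 9554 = 0.02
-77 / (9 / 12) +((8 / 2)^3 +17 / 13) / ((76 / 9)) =-281381 / 2964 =-94.93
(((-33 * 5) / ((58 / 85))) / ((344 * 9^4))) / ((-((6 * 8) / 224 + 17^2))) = 32725 / 88339106088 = 0.00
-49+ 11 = -38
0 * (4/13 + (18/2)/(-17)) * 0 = 0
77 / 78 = 0.99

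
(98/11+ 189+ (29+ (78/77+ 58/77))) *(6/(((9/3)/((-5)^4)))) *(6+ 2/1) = 176080000/77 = 2286753.25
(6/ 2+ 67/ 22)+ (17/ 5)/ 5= 6.73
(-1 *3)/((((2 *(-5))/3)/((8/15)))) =12/25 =0.48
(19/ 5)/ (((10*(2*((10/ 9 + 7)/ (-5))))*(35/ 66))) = -5643/ 25550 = -0.22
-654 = -654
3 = 3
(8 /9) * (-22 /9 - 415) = -30056 /81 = -371.06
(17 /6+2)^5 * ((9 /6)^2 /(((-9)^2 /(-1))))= -20511149 /279936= -73.27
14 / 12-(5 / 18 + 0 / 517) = 8 / 9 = 0.89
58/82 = 29/41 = 0.71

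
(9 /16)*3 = 27 /16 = 1.69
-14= -14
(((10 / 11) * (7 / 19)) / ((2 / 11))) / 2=35 / 38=0.92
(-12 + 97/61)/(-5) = 127/61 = 2.08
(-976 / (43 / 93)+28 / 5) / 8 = -113159 / 430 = -263.16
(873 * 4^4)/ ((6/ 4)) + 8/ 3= 446984/ 3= 148994.67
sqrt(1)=1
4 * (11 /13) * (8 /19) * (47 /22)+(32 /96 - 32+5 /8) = -165967 /5928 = -28.00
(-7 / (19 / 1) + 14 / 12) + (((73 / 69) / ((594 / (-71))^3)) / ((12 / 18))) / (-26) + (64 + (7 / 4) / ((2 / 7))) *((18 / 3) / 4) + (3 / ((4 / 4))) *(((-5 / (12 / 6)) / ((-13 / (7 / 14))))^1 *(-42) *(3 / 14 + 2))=377002311510059 / 4762600086816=79.16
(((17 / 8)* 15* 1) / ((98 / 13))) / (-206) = -3315 / 161504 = -0.02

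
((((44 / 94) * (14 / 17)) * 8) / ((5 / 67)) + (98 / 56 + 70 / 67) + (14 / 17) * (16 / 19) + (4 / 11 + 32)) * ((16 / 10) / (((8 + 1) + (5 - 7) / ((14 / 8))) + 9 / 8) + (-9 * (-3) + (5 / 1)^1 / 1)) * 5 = 12416.83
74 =74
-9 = -9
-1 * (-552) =552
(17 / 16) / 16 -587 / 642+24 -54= -30.85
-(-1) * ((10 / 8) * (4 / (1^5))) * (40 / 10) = 20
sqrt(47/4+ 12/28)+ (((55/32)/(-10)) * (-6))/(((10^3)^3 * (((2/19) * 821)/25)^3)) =226347/9066703437824000+ sqrt(2387)/14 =3.49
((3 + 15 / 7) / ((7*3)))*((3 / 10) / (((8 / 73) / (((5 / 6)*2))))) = 219 / 196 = 1.12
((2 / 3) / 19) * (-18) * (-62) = 744 / 19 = 39.16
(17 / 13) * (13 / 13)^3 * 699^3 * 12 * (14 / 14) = 69672548196 / 13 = 5359426784.31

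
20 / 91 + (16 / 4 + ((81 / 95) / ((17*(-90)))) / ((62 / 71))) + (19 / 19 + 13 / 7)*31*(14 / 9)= 116446661459 / 820064700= 142.00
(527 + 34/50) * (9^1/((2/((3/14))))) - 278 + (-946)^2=156650696/175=895146.83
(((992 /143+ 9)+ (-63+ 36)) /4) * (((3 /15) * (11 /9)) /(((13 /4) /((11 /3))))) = -17402 /22815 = -0.76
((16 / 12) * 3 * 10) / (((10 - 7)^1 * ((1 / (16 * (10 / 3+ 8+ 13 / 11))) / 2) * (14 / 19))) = 717440 / 99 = 7246.87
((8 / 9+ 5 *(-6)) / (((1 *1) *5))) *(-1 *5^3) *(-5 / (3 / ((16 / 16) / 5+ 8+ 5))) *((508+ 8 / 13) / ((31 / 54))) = -5716735200 / 403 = -14185447.15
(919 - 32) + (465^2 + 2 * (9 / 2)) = 217121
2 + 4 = 6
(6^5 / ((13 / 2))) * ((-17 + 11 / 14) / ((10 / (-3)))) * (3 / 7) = 7943184 / 3185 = 2493.94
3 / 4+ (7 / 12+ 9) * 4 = 469 / 12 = 39.08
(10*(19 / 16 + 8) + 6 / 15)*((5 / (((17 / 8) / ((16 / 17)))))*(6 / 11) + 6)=42287787 / 63580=665.11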